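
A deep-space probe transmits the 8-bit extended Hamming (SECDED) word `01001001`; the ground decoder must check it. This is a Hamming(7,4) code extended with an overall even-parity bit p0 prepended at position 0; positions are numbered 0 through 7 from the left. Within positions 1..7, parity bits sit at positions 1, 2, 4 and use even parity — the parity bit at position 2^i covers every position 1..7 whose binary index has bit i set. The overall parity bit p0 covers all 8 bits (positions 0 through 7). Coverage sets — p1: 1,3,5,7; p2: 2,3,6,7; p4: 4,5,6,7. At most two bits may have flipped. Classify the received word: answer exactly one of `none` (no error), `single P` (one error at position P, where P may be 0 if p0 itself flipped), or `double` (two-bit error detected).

single 2

s1: b1⊕b3⊕b5⊕b7 = 1⊕0⊕0⊕1 = 0
s2: b2⊕b3⊕b6⊕b7 = 0⊕0⊕0⊕1 = 1
s4: b4⊕b5⊕b6⊕b7 = 1⊕0⊕0⊕1 = 0
Syndrome (s4...s1) = 010 → position 2.
Overall parity (XOR of all 8 bits, including p0): 0⊕1⊕0⊕0⊕1⊕0⊕0⊕1 = 1
Overall=1, syndrome position=2 → single-bit error at position 2.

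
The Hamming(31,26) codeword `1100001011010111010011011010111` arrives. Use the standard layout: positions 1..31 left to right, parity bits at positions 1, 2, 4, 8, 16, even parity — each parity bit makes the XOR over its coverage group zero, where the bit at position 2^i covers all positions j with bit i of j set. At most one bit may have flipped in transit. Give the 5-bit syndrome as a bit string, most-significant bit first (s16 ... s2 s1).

s1: b1⊕b3⊕b5⊕b7⊕b9⊕b11⊕b13⊕b15⊕b17⊕b19⊕b21⊕b23⊕b25⊕b27⊕b29⊕b31 = 1⊕0⊕0⊕1⊕1⊕0⊕0⊕1⊕0⊕0⊕1⊕0⊕1⊕1⊕1⊕1 = 1
s2: b2⊕b3⊕b6⊕b7⊕b10⊕b11⊕b14⊕b15⊕b18⊕b19⊕b22⊕b23⊕b26⊕b27⊕b30⊕b31 = 1⊕0⊕0⊕1⊕1⊕0⊕1⊕1⊕1⊕0⊕1⊕0⊕0⊕1⊕1⊕1 = 0
s4: b4⊕b5⊕b6⊕b7⊕b12⊕b13⊕b14⊕b15⊕b20⊕b21⊕b22⊕b23⊕b28⊕b29⊕b30⊕b31 = 0⊕0⊕0⊕1⊕1⊕0⊕1⊕1⊕0⊕1⊕1⊕0⊕0⊕1⊕1⊕1 = 1
s8: b8⊕b9⊕b10⊕b11⊕b12⊕b13⊕b14⊕b15⊕b24⊕b25⊕b26⊕b27⊕b28⊕b29⊕b30⊕b31 = 0⊕1⊕1⊕0⊕1⊕0⊕1⊕1⊕1⊕1⊕0⊕1⊕0⊕1⊕1⊕1 = 1
s16: b16⊕b17⊕b18⊕b19⊕b20⊕b21⊕b22⊕b23⊕b24⊕b25⊕b26⊕b27⊕b28⊕b29⊕b30⊕b31 = 1⊕0⊕1⊕0⊕0⊕1⊕1⊕0⊕1⊕1⊕0⊕1⊕0⊕1⊕1⊕1 = 0
Syndrome (s16...s1) = 01101 → position 13.

01101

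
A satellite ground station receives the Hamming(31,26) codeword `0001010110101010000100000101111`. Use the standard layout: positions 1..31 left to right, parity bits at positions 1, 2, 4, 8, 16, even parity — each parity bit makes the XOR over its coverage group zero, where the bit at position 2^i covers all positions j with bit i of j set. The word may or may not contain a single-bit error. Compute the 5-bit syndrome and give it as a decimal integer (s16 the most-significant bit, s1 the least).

s1: b1⊕b3⊕b5⊕b7⊕b9⊕b11⊕b13⊕b15⊕b17⊕b19⊕b21⊕b23⊕b25⊕b27⊕b29⊕b31 = 0⊕0⊕0⊕0⊕1⊕1⊕1⊕1⊕0⊕0⊕0⊕0⊕0⊕0⊕1⊕1 = 0
s2: b2⊕b3⊕b6⊕b7⊕b10⊕b11⊕b14⊕b15⊕b18⊕b19⊕b22⊕b23⊕b26⊕b27⊕b30⊕b31 = 0⊕0⊕1⊕0⊕0⊕1⊕0⊕1⊕0⊕0⊕0⊕0⊕1⊕0⊕1⊕1 = 0
s4: b4⊕b5⊕b6⊕b7⊕b12⊕b13⊕b14⊕b15⊕b20⊕b21⊕b22⊕b23⊕b28⊕b29⊕b30⊕b31 = 1⊕0⊕1⊕0⊕0⊕1⊕0⊕1⊕1⊕0⊕0⊕0⊕1⊕1⊕1⊕1 = 1
s8: b8⊕b9⊕b10⊕b11⊕b12⊕b13⊕b14⊕b15⊕b24⊕b25⊕b26⊕b27⊕b28⊕b29⊕b30⊕b31 = 1⊕1⊕0⊕1⊕0⊕1⊕0⊕1⊕0⊕0⊕1⊕0⊕1⊕1⊕1⊕1 = 0
s16: b16⊕b17⊕b18⊕b19⊕b20⊕b21⊕b22⊕b23⊕b24⊕b25⊕b26⊕b27⊕b28⊕b29⊕b30⊕b31 = 0⊕0⊕0⊕0⊕1⊕0⊕0⊕0⊕0⊕0⊕1⊕0⊕1⊕1⊕1⊕1 = 0
Syndrome (s16...s1) = 00100 → position 4.

4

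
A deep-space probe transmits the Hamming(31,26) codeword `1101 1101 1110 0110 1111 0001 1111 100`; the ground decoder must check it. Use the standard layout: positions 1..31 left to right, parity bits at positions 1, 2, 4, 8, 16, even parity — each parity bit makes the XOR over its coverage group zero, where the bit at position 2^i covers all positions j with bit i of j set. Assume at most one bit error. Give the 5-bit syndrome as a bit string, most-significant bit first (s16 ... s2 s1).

00000

s1: b1⊕b3⊕b5⊕b7⊕b9⊕b11⊕b13⊕b15⊕b17⊕b19⊕b21⊕b23⊕b25⊕b27⊕b29⊕b31 = 1⊕0⊕1⊕0⊕1⊕1⊕0⊕1⊕1⊕1⊕0⊕0⊕1⊕1⊕1⊕0 = 0
s2: b2⊕b3⊕b6⊕b7⊕b10⊕b11⊕b14⊕b15⊕b18⊕b19⊕b22⊕b23⊕b26⊕b27⊕b30⊕b31 = 1⊕0⊕1⊕0⊕1⊕1⊕1⊕1⊕1⊕1⊕0⊕0⊕1⊕1⊕0⊕0 = 0
s4: b4⊕b5⊕b6⊕b7⊕b12⊕b13⊕b14⊕b15⊕b20⊕b21⊕b22⊕b23⊕b28⊕b29⊕b30⊕b31 = 1⊕1⊕1⊕0⊕0⊕0⊕1⊕1⊕1⊕0⊕0⊕0⊕1⊕1⊕0⊕0 = 0
s8: b8⊕b9⊕b10⊕b11⊕b12⊕b13⊕b14⊕b15⊕b24⊕b25⊕b26⊕b27⊕b28⊕b29⊕b30⊕b31 = 1⊕1⊕1⊕1⊕0⊕0⊕1⊕1⊕1⊕1⊕1⊕1⊕1⊕1⊕0⊕0 = 0
s16: b16⊕b17⊕b18⊕b19⊕b20⊕b21⊕b22⊕b23⊕b24⊕b25⊕b26⊕b27⊕b28⊕b29⊕b30⊕b31 = 0⊕1⊕1⊕1⊕1⊕0⊕0⊕0⊕1⊕1⊕1⊕1⊕1⊕1⊕0⊕0 = 0
Syndrome (s16...s1) = 00000 → position 0 (no error).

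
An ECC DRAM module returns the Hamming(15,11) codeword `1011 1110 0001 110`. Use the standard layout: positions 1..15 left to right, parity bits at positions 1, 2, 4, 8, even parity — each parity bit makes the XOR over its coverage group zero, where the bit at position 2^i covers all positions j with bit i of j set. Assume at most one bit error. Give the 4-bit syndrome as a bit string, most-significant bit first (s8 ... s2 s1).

1101

s1: b1⊕b3⊕b5⊕b7⊕b9⊕b11⊕b13⊕b15 = 1⊕1⊕1⊕1⊕0⊕0⊕1⊕0 = 1
s2: b2⊕b3⊕b6⊕b7⊕b10⊕b11⊕b14⊕b15 = 0⊕1⊕1⊕1⊕0⊕0⊕1⊕0 = 0
s4: b4⊕b5⊕b6⊕b7⊕b12⊕b13⊕b14⊕b15 = 1⊕1⊕1⊕1⊕1⊕1⊕1⊕0 = 1
s8: b8⊕b9⊕b10⊕b11⊕b12⊕b13⊕b14⊕b15 = 0⊕0⊕0⊕0⊕1⊕1⊕1⊕0 = 1
Syndrome (s8...s1) = 1101 → position 13.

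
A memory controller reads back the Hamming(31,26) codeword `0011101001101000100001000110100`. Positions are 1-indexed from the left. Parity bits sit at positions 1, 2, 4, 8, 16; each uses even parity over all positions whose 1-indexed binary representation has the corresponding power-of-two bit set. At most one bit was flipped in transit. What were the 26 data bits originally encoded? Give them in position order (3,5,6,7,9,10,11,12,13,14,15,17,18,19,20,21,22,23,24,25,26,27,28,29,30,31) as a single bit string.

11010110100110001000110100

s1: b1⊕b3⊕b5⊕b7⊕b9⊕b11⊕b13⊕b15⊕b17⊕b19⊕b21⊕b23⊕b25⊕b27⊕b29⊕b31 = 0⊕1⊕1⊕1⊕0⊕1⊕1⊕0⊕1⊕0⊕0⊕0⊕0⊕1⊕1⊕0 = 0
s2: b2⊕b3⊕b6⊕b7⊕b10⊕b11⊕b14⊕b15⊕b18⊕b19⊕b22⊕b23⊕b26⊕b27⊕b30⊕b31 = 0⊕1⊕0⊕1⊕1⊕1⊕0⊕0⊕0⊕0⊕1⊕0⊕1⊕1⊕0⊕0 = 1
s4: b4⊕b5⊕b6⊕b7⊕b12⊕b13⊕b14⊕b15⊕b20⊕b21⊕b22⊕b23⊕b28⊕b29⊕b30⊕b31 = 1⊕1⊕0⊕1⊕0⊕1⊕0⊕0⊕0⊕0⊕1⊕0⊕0⊕1⊕0⊕0 = 0
s8: b8⊕b9⊕b10⊕b11⊕b12⊕b13⊕b14⊕b15⊕b24⊕b25⊕b26⊕b27⊕b28⊕b29⊕b30⊕b31 = 0⊕0⊕1⊕1⊕0⊕1⊕0⊕0⊕0⊕0⊕1⊕1⊕0⊕1⊕0⊕0 = 0
s16: b16⊕b17⊕b18⊕b19⊕b20⊕b21⊕b22⊕b23⊕b24⊕b25⊕b26⊕b27⊕b28⊕b29⊕b30⊕b31 = 0⊕1⊕0⊕0⊕0⊕0⊕1⊕0⊕0⊕0⊕1⊕1⊕0⊕1⊕0⊕0 = 1
Syndrome (s16...s1) = 10010 → position 18.
Flip bit 18: corrected codeword = 0011101001101000110001000110100
Data bits at positions 3,5,6,7,9,10,11,12,13,14,15,17,18,19,20,21,22,23,24,25,26,27,28,29,30,31: 11010110100110001000110100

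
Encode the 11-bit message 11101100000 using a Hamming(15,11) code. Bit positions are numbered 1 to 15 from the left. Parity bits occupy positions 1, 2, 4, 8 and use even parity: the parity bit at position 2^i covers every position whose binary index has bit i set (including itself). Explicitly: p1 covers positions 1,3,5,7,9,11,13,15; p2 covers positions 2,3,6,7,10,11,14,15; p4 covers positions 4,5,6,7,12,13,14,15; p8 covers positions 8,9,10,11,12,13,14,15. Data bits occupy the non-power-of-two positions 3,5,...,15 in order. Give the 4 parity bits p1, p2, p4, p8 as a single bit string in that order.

1100

Place data bits at non-power-of-two positions: b3=1, b5=1, b6=1, b7=0, b9=1, b10=1, b11=0, b12=0, b13=0, b14=0, b15=0.
p1 = XOR of data positions {3,5,7,9,11,13,15} = 1⊕1⊕0⊕1⊕0⊕0⊕0 = 1
p2 = XOR of data positions {3,6,7,10,11,14,15} = 1⊕1⊕0⊕1⊕0⊕0⊕0 = 1
p4 = XOR of data positions {5,6,7,12,13,14,15} = 1⊕1⊕0⊕0⊕0⊕0⊕0 = 0
p8 = XOR of data positions {9,10,11,12,13,14,15} = 1⊕1⊕0⊕0⊕0⊕0⊕0 = 0
Parity bits p1,p2,p4,p8 = 1100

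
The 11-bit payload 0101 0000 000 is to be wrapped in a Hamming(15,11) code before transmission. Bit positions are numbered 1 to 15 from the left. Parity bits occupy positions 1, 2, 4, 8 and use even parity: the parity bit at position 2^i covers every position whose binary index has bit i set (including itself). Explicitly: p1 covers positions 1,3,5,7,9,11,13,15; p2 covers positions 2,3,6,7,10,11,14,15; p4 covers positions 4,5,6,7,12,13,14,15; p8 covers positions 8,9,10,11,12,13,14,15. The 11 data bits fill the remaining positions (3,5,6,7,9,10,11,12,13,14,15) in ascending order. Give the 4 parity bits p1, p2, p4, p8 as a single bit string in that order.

Place data bits at non-power-of-two positions: b3=0, b5=1, b6=0, b7=1, b9=0, b10=0, b11=0, b12=0, b13=0, b14=0, b15=0.
p1 = XOR of data positions {3,5,7,9,11,13,15} = 0⊕1⊕1⊕0⊕0⊕0⊕0 = 0
p2 = XOR of data positions {3,6,7,10,11,14,15} = 0⊕0⊕1⊕0⊕0⊕0⊕0 = 1
p4 = XOR of data positions {5,6,7,12,13,14,15} = 1⊕0⊕1⊕0⊕0⊕0⊕0 = 0
p8 = XOR of data positions {9,10,11,12,13,14,15} = 0⊕0⊕0⊕0⊕0⊕0⊕0 = 0
Parity bits p1,p2,p4,p8 = 0100

0100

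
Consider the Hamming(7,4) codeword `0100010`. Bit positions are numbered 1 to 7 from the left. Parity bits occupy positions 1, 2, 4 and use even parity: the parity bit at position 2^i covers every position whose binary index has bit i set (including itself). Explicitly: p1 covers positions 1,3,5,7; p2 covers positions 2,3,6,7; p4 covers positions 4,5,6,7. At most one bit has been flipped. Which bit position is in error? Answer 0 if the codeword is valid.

4

s1: b1⊕b3⊕b5⊕b7 = 0⊕0⊕0⊕0 = 0
s2: b2⊕b3⊕b6⊕b7 = 1⊕0⊕1⊕0 = 0
s4: b4⊕b5⊕b6⊕b7 = 0⊕0⊕1⊕0 = 1
Syndrome (s4...s1) = 100 → position 4.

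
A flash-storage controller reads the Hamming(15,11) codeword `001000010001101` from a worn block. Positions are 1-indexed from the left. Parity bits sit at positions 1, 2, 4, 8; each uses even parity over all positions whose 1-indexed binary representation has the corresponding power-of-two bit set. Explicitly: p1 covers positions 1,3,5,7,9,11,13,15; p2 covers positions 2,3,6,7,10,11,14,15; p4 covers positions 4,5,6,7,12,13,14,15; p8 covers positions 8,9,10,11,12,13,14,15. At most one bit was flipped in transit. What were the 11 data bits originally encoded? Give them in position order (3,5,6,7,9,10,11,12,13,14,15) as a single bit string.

11000001101

s1: b1⊕b3⊕b5⊕b7⊕b9⊕b11⊕b13⊕b15 = 0⊕1⊕0⊕0⊕0⊕0⊕1⊕1 = 1
s2: b2⊕b3⊕b6⊕b7⊕b10⊕b11⊕b14⊕b15 = 0⊕1⊕0⊕0⊕0⊕0⊕0⊕1 = 0
s4: b4⊕b5⊕b6⊕b7⊕b12⊕b13⊕b14⊕b15 = 0⊕0⊕0⊕0⊕1⊕1⊕0⊕1 = 1
s8: b8⊕b9⊕b10⊕b11⊕b12⊕b13⊕b14⊕b15 = 1⊕0⊕0⊕0⊕1⊕1⊕0⊕1 = 0
Syndrome (s8...s1) = 0101 → position 5.
Flip bit 5: corrected codeword = 001010010001101
Data bits at positions 3,5,6,7,9,10,11,12,13,14,15: 11000001101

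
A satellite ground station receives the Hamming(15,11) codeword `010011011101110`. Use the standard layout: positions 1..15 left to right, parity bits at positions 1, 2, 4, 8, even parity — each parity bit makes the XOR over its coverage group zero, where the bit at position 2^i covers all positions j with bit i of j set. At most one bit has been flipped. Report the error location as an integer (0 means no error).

s1: b1⊕b3⊕b5⊕b7⊕b9⊕b11⊕b13⊕b15 = 0⊕0⊕1⊕0⊕1⊕0⊕1⊕0 = 1
s2: b2⊕b3⊕b6⊕b7⊕b10⊕b11⊕b14⊕b15 = 1⊕0⊕1⊕0⊕1⊕0⊕1⊕0 = 0
s4: b4⊕b5⊕b6⊕b7⊕b12⊕b13⊕b14⊕b15 = 0⊕1⊕1⊕0⊕1⊕1⊕1⊕0 = 1
s8: b8⊕b9⊕b10⊕b11⊕b12⊕b13⊕b14⊕b15 = 1⊕1⊕1⊕0⊕1⊕1⊕1⊕0 = 0
Syndrome (s8...s1) = 0101 → position 5.

5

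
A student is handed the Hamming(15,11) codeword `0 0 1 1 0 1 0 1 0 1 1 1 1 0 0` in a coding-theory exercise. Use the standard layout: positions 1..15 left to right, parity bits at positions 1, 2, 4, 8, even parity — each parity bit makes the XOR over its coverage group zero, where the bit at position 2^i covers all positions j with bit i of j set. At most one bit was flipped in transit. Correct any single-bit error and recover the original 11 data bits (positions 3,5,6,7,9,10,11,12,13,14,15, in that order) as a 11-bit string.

s1: b1⊕b3⊕b5⊕b7⊕b9⊕b11⊕b13⊕b15 = 0⊕1⊕0⊕0⊕0⊕1⊕1⊕0 = 1
s2: b2⊕b3⊕b6⊕b7⊕b10⊕b11⊕b14⊕b15 = 0⊕1⊕1⊕0⊕1⊕1⊕0⊕0 = 0
s4: b4⊕b5⊕b6⊕b7⊕b12⊕b13⊕b14⊕b15 = 1⊕0⊕1⊕0⊕1⊕1⊕0⊕0 = 0
s8: b8⊕b9⊕b10⊕b11⊕b12⊕b13⊕b14⊕b15 = 1⊕0⊕1⊕1⊕1⊕1⊕0⊕0 = 1
Syndrome (s8...s1) = 1001 → position 9.
Flip bit 9: corrected codeword = 001101011111100
Data bits at positions 3,5,6,7,9,10,11,12,13,14,15: 10101111100

10101111100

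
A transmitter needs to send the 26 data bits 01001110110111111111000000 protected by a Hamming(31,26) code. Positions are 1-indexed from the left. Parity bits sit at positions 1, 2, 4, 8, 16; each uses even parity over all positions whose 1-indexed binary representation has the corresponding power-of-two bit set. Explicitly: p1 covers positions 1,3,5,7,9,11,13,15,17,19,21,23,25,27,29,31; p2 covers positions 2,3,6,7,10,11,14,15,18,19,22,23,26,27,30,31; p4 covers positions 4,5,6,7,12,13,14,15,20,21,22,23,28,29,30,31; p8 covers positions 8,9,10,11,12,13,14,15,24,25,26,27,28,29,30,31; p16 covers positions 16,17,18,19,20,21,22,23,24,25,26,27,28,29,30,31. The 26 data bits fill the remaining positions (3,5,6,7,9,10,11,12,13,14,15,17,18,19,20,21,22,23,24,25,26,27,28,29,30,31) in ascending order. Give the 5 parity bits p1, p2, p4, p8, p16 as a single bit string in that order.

Place data bits at non-power-of-two positions: b3=0, b5=1, b6=0, b7=0, b9=1, b10=1, b11=1, b12=0, b13=1, b14=1, b15=0, b17=1, b18=1, b19=1, b20=1, b21=1, b22=1, b23=1, b24=1, b25=1, b26=0, b27=0, b28=0, b29=0, b30=0, b31=0.
p1 = XOR of data positions {3,5,7,9,11,13,15,17,19,21,23,25,27,29,31} = 0⊕1⊕0⊕1⊕1⊕1⊕0⊕1⊕1⊕1⊕1⊕1⊕0⊕0⊕0 = 1
p2 = XOR of data positions {3,6,7,10,11,14,15,18,19,22,23,26,27,30,31} = 0⊕0⊕0⊕1⊕1⊕1⊕0⊕1⊕1⊕1⊕1⊕0⊕0⊕0⊕0 = 1
p4 = XOR of data positions {5,6,7,12,13,14,15,20,21,22,23,28,29,30,31} = 1⊕0⊕0⊕0⊕1⊕1⊕0⊕1⊕1⊕1⊕1⊕0⊕0⊕0⊕0 = 1
p8 = XOR of data positions {9,10,11,12,13,14,15,24,25,26,27,28,29,30,31} = 1⊕1⊕1⊕0⊕1⊕1⊕0⊕1⊕1⊕0⊕0⊕0⊕0⊕0⊕0 = 1
p16 = XOR of data positions {17,18,19,20,21,22,23,24,25,26,27,28,29,30,31} = 1⊕1⊕1⊕1⊕1⊕1⊕1⊕1⊕1⊕0⊕0⊕0⊕0⊕0⊕0 = 1
Parity bits p1,p2,p4,p8,p16 = 11111

11111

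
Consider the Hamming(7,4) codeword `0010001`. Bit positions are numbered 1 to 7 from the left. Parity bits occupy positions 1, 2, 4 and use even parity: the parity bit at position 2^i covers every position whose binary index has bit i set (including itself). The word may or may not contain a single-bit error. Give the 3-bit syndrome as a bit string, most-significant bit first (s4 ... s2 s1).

100

s1: b1⊕b3⊕b5⊕b7 = 0⊕1⊕0⊕1 = 0
s2: b2⊕b3⊕b6⊕b7 = 0⊕1⊕0⊕1 = 0
s4: b4⊕b5⊕b6⊕b7 = 0⊕0⊕0⊕1 = 1
Syndrome (s4...s1) = 100 → position 4.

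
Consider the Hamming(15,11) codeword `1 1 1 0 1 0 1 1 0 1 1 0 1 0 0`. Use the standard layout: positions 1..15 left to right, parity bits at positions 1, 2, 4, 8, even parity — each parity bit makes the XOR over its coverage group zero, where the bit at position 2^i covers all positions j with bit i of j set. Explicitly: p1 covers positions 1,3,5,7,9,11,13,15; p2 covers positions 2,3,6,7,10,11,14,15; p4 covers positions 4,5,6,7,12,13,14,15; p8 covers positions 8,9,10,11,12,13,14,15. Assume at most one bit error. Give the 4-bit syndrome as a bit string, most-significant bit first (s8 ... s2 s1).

s1: b1⊕b3⊕b5⊕b7⊕b9⊕b11⊕b13⊕b15 = 1⊕1⊕1⊕1⊕0⊕1⊕1⊕0 = 0
s2: b2⊕b3⊕b6⊕b7⊕b10⊕b11⊕b14⊕b15 = 1⊕1⊕0⊕1⊕1⊕1⊕0⊕0 = 1
s4: b4⊕b5⊕b6⊕b7⊕b12⊕b13⊕b14⊕b15 = 0⊕1⊕0⊕1⊕0⊕1⊕0⊕0 = 1
s8: b8⊕b9⊕b10⊕b11⊕b12⊕b13⊕b14⊕b15 = 1⊕0⊕1⊕1⊕0⊕1⊕0⊕0 = 0
Syndrome (s8...s1) = 0110 → position 6.

0110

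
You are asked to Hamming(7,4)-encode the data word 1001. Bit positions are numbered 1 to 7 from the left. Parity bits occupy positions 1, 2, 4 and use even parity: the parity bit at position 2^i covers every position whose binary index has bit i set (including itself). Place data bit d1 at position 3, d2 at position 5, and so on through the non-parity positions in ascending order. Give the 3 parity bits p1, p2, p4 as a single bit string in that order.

001

Place data bits at non-power-of-two positions: b3=1, b5=0, b6=0, b7=1.
p1 = XOR of data positions {3,5,7} = 1⊕0⊕1 = 0
p2 = XOR of data positions {3,6,7} = 1⊕0⊕1 = 0
p4 = XOR of data positions {5,6,7} = 0⊕0⊕1 = 1
Parity bits p1,p2,p4 = 001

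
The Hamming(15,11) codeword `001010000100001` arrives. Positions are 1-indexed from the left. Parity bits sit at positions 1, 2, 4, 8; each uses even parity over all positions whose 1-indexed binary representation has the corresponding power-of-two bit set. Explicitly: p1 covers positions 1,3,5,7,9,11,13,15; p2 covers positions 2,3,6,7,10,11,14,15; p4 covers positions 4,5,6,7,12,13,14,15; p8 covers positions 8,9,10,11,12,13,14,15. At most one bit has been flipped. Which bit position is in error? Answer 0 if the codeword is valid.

s1: b1⊕b3⊕b5⊕b7⊕b9⊕b11⊕b13⊕b15 = 0⊕1⊕1⊕0⊕0⊕0⊕0⊕1 = 1
s2: b2⊕b3⊕b6⊕b7⊕b10⊕b11⊕b14⊕b15 = 0⊕1⊕0⊕0⊕1⊕0⊕0⊕1 = 1
s4: b4⊕b5⊕b6⊕b7⊕b12⊕b13⊕b14⊕b15 = 0⊕1⊕0⊕0⊕0⊕0⊕0⊕1 = 0
s8: b8⊕b9⊕b10⊕b11⊕b12⊕b13⊕b14⊕b15 = 0⊕0⊕1⊕0⊕0⊕0⊕0⊕1 = 0
Syndrome (s8...s1) = 0011 → position 3.

3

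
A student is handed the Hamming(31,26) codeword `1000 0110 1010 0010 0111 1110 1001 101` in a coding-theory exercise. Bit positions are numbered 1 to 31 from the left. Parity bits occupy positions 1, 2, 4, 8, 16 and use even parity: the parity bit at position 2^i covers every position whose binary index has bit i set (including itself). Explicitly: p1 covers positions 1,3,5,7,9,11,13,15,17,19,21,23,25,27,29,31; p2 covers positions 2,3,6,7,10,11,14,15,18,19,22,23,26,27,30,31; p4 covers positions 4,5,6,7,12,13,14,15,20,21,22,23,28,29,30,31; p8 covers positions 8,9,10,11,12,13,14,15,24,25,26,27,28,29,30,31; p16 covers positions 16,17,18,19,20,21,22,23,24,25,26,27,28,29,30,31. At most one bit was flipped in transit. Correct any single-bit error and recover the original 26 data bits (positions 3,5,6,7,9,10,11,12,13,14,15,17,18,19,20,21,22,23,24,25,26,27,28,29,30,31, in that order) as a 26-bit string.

s1: b1⊕b3⊕b5⊕b7⊕b9⊕b11⊕b13⊕b15⊕b17⊕b19⊕b21⊕b23⊕b25⊕b27⊕b29⊕b31 = 1⊕0⊕0⊕1⊕1⊕1⊕0⊕1⊕0⊕1⊕1⊕1⊕1⊕0⊕1⊕1 = 1
s2: b2⊕b3⊕b6⊕b7⊕b10⊕b11⊕b14⊕b15⊕b18⊕b19⊕b22⊕b23⊕b26⊕b27⊕b30⊕b31 = 0⊕0⊕1⊕1⊕0⊕1⊕0⊕1⊕1⊕1⊕1⊕1⊕0⊕0⊕0⊕1 = 1
s4: b4⊕b5⊕b6⊕b7⊕b12⊕b13⊕b14⊕b15⊕b20⊕b21⊕b22⊕b23⊕b28⊕b29⊕b30⊕b31 = 0⊕0⊕1⊕1⊕0⊕0⊕0⊕1⊕1⊕1⊕1⊕1⊕1⊕1⊕0⊕1 = 0
s8: b8⊕b9⊕b10⊕b11⊕b12⊕b13⊕b14⊕b15⊕b24⊕b25⊕b26⊕b27⊕b28⊕b29⊕b30⊕b31 = 0⊕1⊕0⊕1⊕0⊕0⊕0⊕1⊕0⊕1⊕0⊕0⊕1⊕1⊕0⊕1 = 1
s16: b16⊕b17⊕b18⊕b19⊕b20⊕b21⊕b22⊕b23⊕b24⊕b25⊕b26⊕b27⊕b28⊕b29⊕b30⊕b31 = 0⊕0⊕1⊕1⊕1⊕1⊕1⊕1⊕0⊕1⊕0⊕0⊕1⊕1⊕0⊕1 = 0
Syndrome (s16...s1) = 01011 → position 11.
Flip bit 11: corrected codeword = 1000011010000010011111101001101
Data bits at positions 3,5,6,7,9,10,11,12,13,14,15,17,18,19,20,21,22,23,24,25,26,27,28,29,30,31: 00111000001011111101001101

00111000001011111101001101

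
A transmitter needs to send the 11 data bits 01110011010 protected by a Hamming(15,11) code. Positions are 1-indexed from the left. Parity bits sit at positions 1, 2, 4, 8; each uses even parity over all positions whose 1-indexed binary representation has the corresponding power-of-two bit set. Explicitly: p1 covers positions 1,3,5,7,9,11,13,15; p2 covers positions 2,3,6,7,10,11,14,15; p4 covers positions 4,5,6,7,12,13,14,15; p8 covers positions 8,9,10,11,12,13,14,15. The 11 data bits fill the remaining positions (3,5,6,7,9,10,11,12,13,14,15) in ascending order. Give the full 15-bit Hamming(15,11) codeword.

Place data bits at non-power-of-two positions: b3=0, b5=1, b6=1, b7=1, b9=0, b10=0, b11=1, b12=1, b13=0, b14=1, b15=0.
p1 = XOR of data positions {3,5,7,9,11,13,15} = 0⊕1⊕1⊕0⊕1⊕0⊕0 = 1
p2 = XOR of data positions {3,6,7,10,11,14,15} = 0⊕1⊕1⊕0⊕1⊕1⊕0 = 0
p4 = XOR of data positions {5,6,7,12,13,14,15} = 1⊕1⊕1⊕1⊕0⊕1⊕0 = 1
p8 = XOR of data positions {9,10,11,12,13,14,15} = 0⊕0⊕1⊕1⊕0⊕1⊕0 = 1
Codeword b1..b15 = 100111110011010

100111110011010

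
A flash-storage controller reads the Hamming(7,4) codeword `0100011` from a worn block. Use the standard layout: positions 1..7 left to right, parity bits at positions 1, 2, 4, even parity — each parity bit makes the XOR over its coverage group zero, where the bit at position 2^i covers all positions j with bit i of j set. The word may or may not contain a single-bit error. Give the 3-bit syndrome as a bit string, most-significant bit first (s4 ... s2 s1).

011

s1: b1⊕b3⊕b5⊕b7 = 0⊕0⊕0⊕1 = 1
s2: b2⊕b3⊕b6⊕b7 = 1⊕0⊕1⊕1 = 1
s4: b4⊕b5⊕b6⊕b7 = 0⊕0⊕1⊕1 = 0
Syndrome (s4...s1) = 011 → position 3.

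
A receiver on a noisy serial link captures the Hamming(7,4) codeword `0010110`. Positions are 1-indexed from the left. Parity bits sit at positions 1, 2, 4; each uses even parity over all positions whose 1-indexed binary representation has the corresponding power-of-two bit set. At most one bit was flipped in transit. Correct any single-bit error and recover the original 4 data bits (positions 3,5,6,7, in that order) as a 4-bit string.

s1: b1⊕b3⊕b5⊕b7 = 0⊕1⊕1⊕0 = 0
s2: b2⊕b3⊕b6⊕b7 = 0⊕1⊕1⊕0 = 0
s4: b4⊕b5⊕b6⊕b7 = 0⊕1⊕1⊕0 = 0
Syndrome (s4...s1) = 000 → position 0 (no error).
No correction needed.
Data bits at positions 3,5,6,7: 1110

1110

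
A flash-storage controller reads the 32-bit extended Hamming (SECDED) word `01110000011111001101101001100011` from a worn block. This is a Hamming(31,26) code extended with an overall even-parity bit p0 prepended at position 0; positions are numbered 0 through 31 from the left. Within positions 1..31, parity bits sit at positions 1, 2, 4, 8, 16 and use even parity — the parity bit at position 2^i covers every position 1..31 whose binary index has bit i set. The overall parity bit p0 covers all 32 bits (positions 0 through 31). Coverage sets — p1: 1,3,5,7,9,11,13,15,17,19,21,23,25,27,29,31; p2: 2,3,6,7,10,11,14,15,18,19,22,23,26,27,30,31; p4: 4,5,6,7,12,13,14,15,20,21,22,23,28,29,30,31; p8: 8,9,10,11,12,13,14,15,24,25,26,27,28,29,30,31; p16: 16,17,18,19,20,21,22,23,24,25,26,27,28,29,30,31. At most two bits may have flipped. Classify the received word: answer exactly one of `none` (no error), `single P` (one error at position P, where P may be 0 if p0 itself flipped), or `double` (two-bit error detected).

single 27

s1: b1⊕b3⊕b5⊕b7⊕b9⊕b11⊕b13⊕b15⊕b17⊕b19⊕b21⊕b23⊕b25⊕b27⊕b29⊕b31 = 1⊕1⊕0⊕0⊕1⊕1⊕1⊕0⊕1⊕1⊕0⊕0⊕1⊕0⊕0⊕1 = 1
s2: b2⊕b3⊕b6⊕b7⊕b10⊕b11⊕b14⊕b15⊕b18⊕b19⊕b22⊕b23⊕b26⊕b27⊕b30⊕b31 = 1⊕1⊕0⊕0⊕1⊕1⊕0⊕0⊕0⊕1⊕1⊕0⊕1⊕0⊕1⊕1 = 1
s4: b4⊕b5⊕b6⊕b7⊕b12⊕b13⊕b14⊕b15⊕b20⊕b21⊕b22⊕b23⊕b28⊕b29⊕b30⊕b31 = 0⊕0⊕0⊕0⊕1⊕1⊕0⊕0⊕1⊕0⊕1⊕0⊕0⊕0⊕1⊕1 = 0
s8: b8⊕b9⊕b10⊕b11⊕b12⊕b13⊕b14⊕b15⊕b24⊕b25⊕b26⊕b27⊕b28⊕b29⊕b30⊕b31 = 0⊕1⊕1⊕1⊕1⊕1⊕0⊕0⊕0⊕1⊕1⊕0⊕0⊕0⊕1⊕1 = 1
s16: b16⊕b17⊕b18⊕b19⊕b20⊕b21⊕b22⊕b23⊕b24⊕b25⊕b26⊕b27⊕b28⊕b29⊕b30⊕b31 = 1⊕1⊕0⊕1⊕1⊕0⊕1⊕0⊕0⊕1⊕1⊕0⊕0⊕0⊕1⊕1 = 1
Syndrome (s16...s1) = 11011 → position 27.
Overall parity (XOR of all 32 bits, including p0): 0⊕1⊕1⊕1⊕0⊕0⊕0⊕0⊕0⊕1⊕1⊕1⊕1⊕1⊕0⊕0⊕1⊕1⊕0⊕1⊕1⊕0⊕1⊕0⊕0⊕1⊕1⊕0⊕0⊕0⊕1⊕1 = 1
Overall=1, syndrome position=27 → single-bit error at position 27.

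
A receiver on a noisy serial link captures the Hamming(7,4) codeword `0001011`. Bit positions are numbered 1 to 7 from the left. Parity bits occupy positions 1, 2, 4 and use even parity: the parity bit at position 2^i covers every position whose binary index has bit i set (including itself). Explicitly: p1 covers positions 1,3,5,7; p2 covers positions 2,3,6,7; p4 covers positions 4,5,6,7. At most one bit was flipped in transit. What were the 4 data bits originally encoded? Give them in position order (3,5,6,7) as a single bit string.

s1: b1⊕b3⊕b5⊕b7 = 0⊕0⊕0⊕1 = 1
s2: b2⊕b3⊕b6⊕b7 = 0⊕0⊕1⊕1 = 0
s4: b4⊕b5⊕b6⊕b7 = 1⊕0⊕1⊕1 = 1
Syndrome (s4...s1) = 101 → position 5.
Flip bit 5: corrected codeword = 0001111
Data bits at positions 3,5,6,7: 0111

0111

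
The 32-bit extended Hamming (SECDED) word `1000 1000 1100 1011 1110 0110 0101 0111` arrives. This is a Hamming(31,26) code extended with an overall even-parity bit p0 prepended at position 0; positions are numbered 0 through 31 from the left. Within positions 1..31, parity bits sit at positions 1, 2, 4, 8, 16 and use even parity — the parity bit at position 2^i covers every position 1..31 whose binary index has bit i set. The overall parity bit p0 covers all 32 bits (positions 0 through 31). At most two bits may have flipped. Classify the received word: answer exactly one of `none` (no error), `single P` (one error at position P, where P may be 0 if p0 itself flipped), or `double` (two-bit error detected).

s1: b1⊕b3⊕b5⊕b7⊕b9⊕b11⊕b13⊕b15⊕b17⊕b19⊕b21⊕b23⊕b25⊕b27⊕b29⊕b31 = 0⊕0⊕0⊕0⊕1⊕0⊕0⊕1⊕1⊕0⊕1⊕0⊕1⊕1⊕1⊕1 = 0
s2: b2⊕b3⊕b6⊕b7⊕b10⊕b11⊕b14⊕b15⊕b18⊕b19⊕b22⊕b23⊕b26⊕b27⊕b30⊕b31 = 0⊕0⊕0⊕0⊕0⊕0⊕1⊕1⊕1⊕0⊕1⊕0⊕0⊕1⊕1⊕1 = 1
s4: b4⊕b5⊕b6⊕b7⊕b12⊕b13⊕b14⊕b15⊕b20⊕b21⊕b22⊕b23⊕b28⊕b29⊕b30⊕b31 = 1⊕0⊕0⊕0⊕1⊕0⊕1⊕1⊕0⊕1⊕1⊕0⊕0⊕1⊕1⊕1 = 1
s8: b8⊕b9⊕b10⊕b11⊕b12⊕b13⊕b14⊕b15⊕b24⊕b25⊕b26⊕b27⊕b28⊕b29⊕b30⊕b31 = 1⊕1⊕0⊕0⊕1⊕0⊕1⊕1⊕0⊕1⊕0⊕1⊕0⊕1⊕1⊕1 = 0
s16: b16⊕b17⊕b18⊕b19⊕b20⊕b21⊕b22⊕b23⊕b24⊕b25⊕b26⊕b27⊕b28⊕b29⊕b30⊕b31 = 1⊕1⊕1⊕0⊕0⊕1⊕1⊕0⊕0⊕1⊕0⊕1⊕0⊕1⊕1⊕1 = 0
Syndrome (s16...s1) = 00110 → position 6.
Overall parity (XOR of all 32 bits, including p0): 1⊕0⊕0⊕0⊕1⊕0⊕0⊕0⊕1⊕1⊕0⊕0⊕1⊕0⊕1⊕1⊕1⊕1⊕1⊕0⊕0⊕1⊕1⊕0⊕0⊕1⊕0⊕1⊕0⊕1⊕1⊕1 = 1
Overall=1, syndrome position=6 → single-bit error at position 6.

single 6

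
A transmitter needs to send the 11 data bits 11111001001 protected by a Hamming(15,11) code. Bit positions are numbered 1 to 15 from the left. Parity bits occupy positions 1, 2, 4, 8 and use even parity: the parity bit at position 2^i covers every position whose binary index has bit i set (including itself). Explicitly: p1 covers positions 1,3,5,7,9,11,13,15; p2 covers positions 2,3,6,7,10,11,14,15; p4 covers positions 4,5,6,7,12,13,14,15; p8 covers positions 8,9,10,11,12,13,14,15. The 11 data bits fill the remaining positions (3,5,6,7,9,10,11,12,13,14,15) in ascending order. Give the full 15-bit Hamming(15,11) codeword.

101111111001001

Place data bits at non-power-of-two positions: b3=1, b5=1, b6=1, b7=1, b9=1, b10=0, b11=0, b12=1, b13=0, b14=0, b15=1.
p1 = XOR of data positions {3,5,7,9,11,13,15} = 1⊕1⊕1⊕1⊕0⊕0⊕1 = 1
p2 = XOR of data positions {3,6,7,10,11,14,15} = 1⊕1⊕1⊕0⊕0⊕0⊕1 = 0
p4 = XOR of data positions {5,6,7,12,13,14,15} = 1⊕1⊕1⊕1⊕0⊕0⊕1 = 1
p8 = XOR of data positions {9,10,11,12,13,14,15} = 1⊕0⊕0⊕1⊕0⊕0⊕1 = 1
Codeword b1..b15 = 101111111001001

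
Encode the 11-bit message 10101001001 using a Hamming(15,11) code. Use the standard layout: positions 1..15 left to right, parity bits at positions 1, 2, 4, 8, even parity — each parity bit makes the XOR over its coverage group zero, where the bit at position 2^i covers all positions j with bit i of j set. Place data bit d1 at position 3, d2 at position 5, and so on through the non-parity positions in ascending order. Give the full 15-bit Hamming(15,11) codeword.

111101011001001

Place data bits at non-power-of-two positions: b3=1, b5=0, b6=1, b7=0, b9=1, b10=0, b11=0, b12=1, b13=0, b14=0, b15=1.
p1 = XOR of data positions {3,5,7,9,11,13,15} = 1⊕0⊕0⊕1⊕0⊕0⊕1 = 1
p2 = XOR of data positions {3,6,7,10,11,14,15} = 1⊕1⊕0⊕0⊕0⊕0⊕1 = 1
p4 = XOR of data positions {5,6,7,12,13,14,15} = 0⊕1⊕0⊕1⊕0⊕0⊕1 = 1
p8 = XOR of data positions {9,10,11,12,13,14,15} = 1⊕0⊕0⊕1⊕0⊕0⊕1 = 1
Codeword b1..b15 = 111101011001001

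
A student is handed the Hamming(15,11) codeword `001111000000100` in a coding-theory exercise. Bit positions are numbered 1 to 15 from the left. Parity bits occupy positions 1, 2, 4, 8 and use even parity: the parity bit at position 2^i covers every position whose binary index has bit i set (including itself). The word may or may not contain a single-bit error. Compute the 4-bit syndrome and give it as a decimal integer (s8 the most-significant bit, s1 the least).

9

s1: b1⊕b3⊕b5⊕b7⊕b9⊕b11⊕b13⊕b15 = 0⊕1⊕1⊕0⊕0⊕0⊕1⊕0 = 1
s2: b2⊕b3⊕b6⊕b7⊕b10⊕b11⊕b14⊕b15 = 0⊕1⊕1⊕0⊕0⊕0⊕0⊕0 = 0
s4: b4⊕b5⊕b6⊕b7⊕b12⊕b13⊕b14⊕b15 = 1⊕1⊕1⊕0⊕0⊕1⊕0⊕0 = 0
s8: b8⊕b9⊕b10⊕b11⊕b12⊕b13⊕b14⊕b15 = 0⊕0⊕0⊕0⊕0⊕1⊕0⊕0 = 1
Syndrome (s8...s1) = 1001 → position 9.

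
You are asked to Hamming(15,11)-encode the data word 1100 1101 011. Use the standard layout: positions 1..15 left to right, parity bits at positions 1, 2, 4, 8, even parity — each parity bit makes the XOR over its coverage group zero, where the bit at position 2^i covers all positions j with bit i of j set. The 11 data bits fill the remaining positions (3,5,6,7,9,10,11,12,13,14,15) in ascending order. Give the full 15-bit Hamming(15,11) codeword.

Place data bits at non-power-of-two positions: b3=1, b5=1, b6=0, b7=0, b9=1, b10=1, b11=0, b12=1, b13=0, b14=1, b15=1.
p1 = XOR of data positions {3,5,7,9,11,13,15} = 1⊕1⊕0⊕1⊕0⊕0⊕1 = 0
p2 = XOR of data positions {3,6,7,10,11,14,15} = 1⊕0⊕0⊕1⊕0⊕1⊕1 = 0
p4 = XOR of data positions {5,6,7,12,13,14,15} = 1⊕0⊕0⊕1⊕0⊕1⊕1 = 0
p8 = XOR of data positions {9,10,11,12,13,14,15} = 1⊕1⊕0⊕1⊕0⊕1⊕1 = 1
Codeword b1..b15 = 001010011101011

001010011101011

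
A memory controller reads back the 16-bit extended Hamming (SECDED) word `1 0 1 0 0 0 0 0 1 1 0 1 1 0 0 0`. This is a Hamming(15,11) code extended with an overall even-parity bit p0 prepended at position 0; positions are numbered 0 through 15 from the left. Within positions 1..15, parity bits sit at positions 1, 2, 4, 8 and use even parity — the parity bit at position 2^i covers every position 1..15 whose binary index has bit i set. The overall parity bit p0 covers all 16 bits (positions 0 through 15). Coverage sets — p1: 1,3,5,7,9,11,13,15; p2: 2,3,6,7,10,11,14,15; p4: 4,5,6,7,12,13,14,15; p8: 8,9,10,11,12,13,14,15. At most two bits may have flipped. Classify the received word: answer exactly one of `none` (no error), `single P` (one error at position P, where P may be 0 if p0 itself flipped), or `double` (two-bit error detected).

double

s1: b1⊕b3⊕b5⊕b7⊕b9⊕b11⊕b13⊕b15 = 0⊕0⊕0⊕0⊕1⊕1⊕0⊕0 = 0
s2: b2⊕b3⊕b6⊕b7⊕b10⊕b11⊕b14⊕b15 = 1⊕0⊕0⊕0⊕0⊕1⊕0⊕0 = 0
s4: b4⊕b5⊕b6⊕b7⊕b12⊕b13⊕b14⊕b15 = 0⊕0⊕0⊕0⊕1⊕0⊕0⊕0 = 1
s8: b8⊕b9⊕b10⊕b11⊕b12⊕b13⊕b14⊕b15 = 1⊕1⊕0⊕1⊕1⊕0⊕0⊕0 = 0
Syndrome (s8...s1) = 0100 → position 4.
Overall parity (XOR of all 16 bits, including p0): 1⊕0⊕1⊕0⊕0⊕0⊕0⊕0⊕1⊕1⊕0⊕1⊕1⊕0⊕0⊕0 = 0
Overall=0, syndrome position=4 → double-bit error detected (uncorrectable).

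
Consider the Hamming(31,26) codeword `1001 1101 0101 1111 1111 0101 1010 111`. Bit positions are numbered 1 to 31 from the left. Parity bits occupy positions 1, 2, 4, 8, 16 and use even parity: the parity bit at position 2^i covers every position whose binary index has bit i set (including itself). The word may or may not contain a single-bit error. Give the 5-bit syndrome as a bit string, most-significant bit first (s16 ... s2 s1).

s1: b1⊕b3⊕b5⊕b7⊕b9⊕b11⊕b13⊕b15⊕b17⊕b19⊕b21⊕b23⊕b25⊕b27⊕b29⊕b31 = 1⊕0⊕1⊕0⊕0⊕0⊕1⊕1⊕1⊕1⊕0⊕0⊕1⊕1⊕1⊕1 = 0
s2: b2⊕b3⊕b6⊕b7⊕b10⊕b11⊕b14⊕b15⊕b18⊕b19⊕b22⊕b23⊕b26⊕b27⊕b30⊕b31 = 0⊕0⊕1⊕0⊕1⊕0⊕1⊕1⊕1⊕1⊕1⊕0⊕0⊕1⊕1⊕1 = 0
s4: b4⊕b5⊕b6⊕b7⊕b12⊕b13⊕b14⊕b15⊕b20⊕b21⊕b22⊕b23⊕b28⊕b29⊕b30⊕b31 = 1⊕1⊕1⊕0⊕1⊕1⊕1⊕1⊕1⊕0⊕1⊕0⊕0⊕1⊕1⊕1 = 0
s8: b8⊕b9⊕b10⊕b11⊕b12⊕b13⊕b14⊕b15⊕b24⊕b25⊕b26⊕b27⊕b28⊕b29⊕b30⊕b31 = 1⊕0⊕1⊕0⊕1⊕1⊕1⊕1⊕1⊕1⊕0⊕1⊕0⊕1⊕1⊕1 = 0
s16: b16⊕b17⊕b18⊕b19⊕b20⊕b21⊕b22⊕b23⊕b24⊕b25⊕b26⊕b27⊕b28⊕b29⊕b30⊕b31 = 1⊕1⊕1⊕1⊕1⊕0⊕1⊕0⊕1⊕1⊕0⊕1⊕0⊕1⊕1⊕1 = 0
Syndrome (s16...s1) = 00000 → position 0 (no error).

00000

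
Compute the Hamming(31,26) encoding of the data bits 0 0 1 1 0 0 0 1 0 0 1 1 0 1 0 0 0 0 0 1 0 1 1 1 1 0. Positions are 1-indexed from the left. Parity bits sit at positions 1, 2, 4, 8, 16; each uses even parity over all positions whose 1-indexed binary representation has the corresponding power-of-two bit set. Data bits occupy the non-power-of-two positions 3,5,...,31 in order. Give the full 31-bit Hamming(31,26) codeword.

1001011100010011101000001011110

Place data bits at non-power-of-two positions: b3=0, b5=0, b6=1, b7=1, b9=0, b10=0, b11=0, b12=1, b13=0, b14=0, b15=1, b17=1, b18=0, b19=1, b20=0, b21=0, b22=0, b23=0, b24=0, b25=1, b26=0, b27=1, b28=1, b29=1, b30=1, b31=0.
p1 = XOR of data positions {3,5,7,9,11,13,15,17,19,21,23,25,27,29,31} = 0⊕0⊕1⊕0⊕0⊕0⊕1⊕1⊕1⊕0⊕0⊕1⊕1⊕1⊕0 = 1
p2 = XOR of data positions {3,6,7,10,11,14,15,18,19,22,23,26,27,30,31} = 0⊕1⊕1⊕0⊕0⊕0⊕1⊕0⊕1⊕0⊕0⊕0⊕1⊕1⊕0 = 0
p4 = XOR of data positions {5,6,7,12,13,14,15,20,21,22,23,28,29,30,31} = 0⊕1⊕1⊕1⊕0⊕0⊕1⊕0⊕0⊕0⊕0⊕1⊕1⊕1⊕0 = 1
p8 = XOR of data positions {9,10,11,12,13,14,15,24,25,26,27,28,29,30,31} = 0⊕0⊕0⊕1⊕0⊕0⊕1⊕0⊕1⊕0⊕1⊕1⊕1⊕1⊕0 = 1
p16 = XOR of data positions {17,18,19,20,21,22,23,24,25,26,27,28,29,30,31} = 1⊕0⊕1⊕0⊕0⊕0⊕0⊕0⊕1⊕0⊕1⊕1⊕1⊕1⊕0 = 1
Codeword b1..b31 = 1001011100010011101000001011110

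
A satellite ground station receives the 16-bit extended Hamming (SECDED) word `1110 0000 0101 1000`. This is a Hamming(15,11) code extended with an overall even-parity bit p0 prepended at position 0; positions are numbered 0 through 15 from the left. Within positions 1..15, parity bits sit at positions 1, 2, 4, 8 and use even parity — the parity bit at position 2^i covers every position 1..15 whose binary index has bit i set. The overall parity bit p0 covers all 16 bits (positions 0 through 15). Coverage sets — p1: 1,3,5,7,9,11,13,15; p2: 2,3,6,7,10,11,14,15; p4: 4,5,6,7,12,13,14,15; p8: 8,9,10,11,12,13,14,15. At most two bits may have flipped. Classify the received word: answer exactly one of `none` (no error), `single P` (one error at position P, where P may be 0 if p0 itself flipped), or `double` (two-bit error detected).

double

s1: b1⊕b3⊕b5⊕b7⊕b9⊕b11⊕b13⊕b15 = 1⊕0⊕0⊕0⊕1⊕1⊕0⊕0 = 1
s2: b2⊕b3⊕b6⊕b7⊕b10⊕b11⊕b14⊕b15 = 1⊕0⊕0⊕0⊕0⊕1⊕0⊕0 = 0
s4: b4⊕b5⊕b6⊕b7⊕b12⊕b13⊕b14⊕b15 = 0⊕0⊕0⊕0⊕1⊕0⊕0⊕0 = 1
s8: b8⊕b9⊕b10⊕b11⊕b12⊕b13⊕b14⊕b15 = 0⊕1⊕0⊕1⊕1⊕0⊕0⊕0 = 1
Syndrome (s8...s1) = 1101 → position 13.
Overall parity (XOR of all 16 bits, including p0): 1⊕1⊕1⊕0⊕0⊕0⊕0⊕0⊕0⊕1⊕0⊕1⊕1⊕0⊕0⊕0 = 0
Overall=0, syndrome position=13 → double-bit error detected (uncorrectable).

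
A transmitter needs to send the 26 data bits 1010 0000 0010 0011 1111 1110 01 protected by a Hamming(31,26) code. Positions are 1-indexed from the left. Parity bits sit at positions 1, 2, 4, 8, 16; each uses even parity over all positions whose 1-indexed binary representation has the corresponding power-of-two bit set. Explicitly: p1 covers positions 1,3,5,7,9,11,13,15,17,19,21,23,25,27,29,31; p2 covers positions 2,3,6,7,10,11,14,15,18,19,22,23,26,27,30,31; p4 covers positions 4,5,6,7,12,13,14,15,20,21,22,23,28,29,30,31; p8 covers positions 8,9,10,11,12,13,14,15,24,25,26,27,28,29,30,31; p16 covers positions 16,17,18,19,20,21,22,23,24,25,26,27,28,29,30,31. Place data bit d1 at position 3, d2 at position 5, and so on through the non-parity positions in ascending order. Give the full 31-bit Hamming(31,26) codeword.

Place data bits at non-power-of-two positions: b3=1, b5=0, b6=1, b7=0, b9=0, b10=0, b11=0, b12=0, b13=0, b14=0, b15=1, b17=0, b18=0, b19=0, b20=1, b21=1, b22=1, b23=1, b24=1, b25=1, b26=1, b27=1, b28=1, b29=0, b30=0, b31=1.
p1 = XOR of data positions {3,5,7,9,11,13,15,17,19,21,23,25,27,29,31} = 1⊕0⊕0⊕0⊕0⊕0⊕1⊕0⊕0⊕1⊕1⊕1⊕1⊕0⊕1 = 1
p2 = XOR of data positions {3,6,7,10,11,14,15,18,19,22,23,26,27,30,31} = 1⊕1⊕0⊕0⊕0⊕0⊕1⊕0⊕0⊕1⊕1⊕1⊕1⊕0⊕1 = 0
p4 = XOR of data positions {5,6,7,12,13,14,15,20,21,22,23,28,29,30,31} = 0⊕1⊕0⊕0⊕0⊕0⊕1⊕1⊕1⊕1⊕1⊕1⊕0⊕0⊕1 = 0
p8 = XOR of data positions {9,10,11,12,13,14,15,24,25,26,27,28,29,30,31} = 0⊕0⊕0⊕0⊕0⊕0⊕1⊕1⊕1⊕1⊕1⊕1⊕0⊕0⊕1 = 1
p16 = XOR of data positions {17,18,19,20,21,22,23,24,25,26,27,28,29,30,31} = 0⊕0⊕0⊕1⊕1⊕1⊕1⊕1⊕1⊕1⊕1⊕1⊕0⊕0⊕1 = 0
Codeword b1..b31 = 1010010100000010000111111111001

1010010100000010000111111111001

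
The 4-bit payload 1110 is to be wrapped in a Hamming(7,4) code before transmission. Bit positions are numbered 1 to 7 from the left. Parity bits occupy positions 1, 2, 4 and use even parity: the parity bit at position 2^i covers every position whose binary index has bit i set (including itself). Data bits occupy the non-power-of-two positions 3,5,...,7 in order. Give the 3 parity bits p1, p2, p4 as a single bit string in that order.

000

Place data bits at non-power-of-two positions: b3=1, b5=1, b6=1, b7=0.
p1 = XOR of data positions {3,5,7} = 1⊕1⊕0 = 0
p2 = XOR of data positions {3,6,7} = 1⊕1⊕0 = 0
p4 = XOR of data positions {5,6,7} = 1⊕1⊕0 = 0
Parity bits p1,p2,p4 = 000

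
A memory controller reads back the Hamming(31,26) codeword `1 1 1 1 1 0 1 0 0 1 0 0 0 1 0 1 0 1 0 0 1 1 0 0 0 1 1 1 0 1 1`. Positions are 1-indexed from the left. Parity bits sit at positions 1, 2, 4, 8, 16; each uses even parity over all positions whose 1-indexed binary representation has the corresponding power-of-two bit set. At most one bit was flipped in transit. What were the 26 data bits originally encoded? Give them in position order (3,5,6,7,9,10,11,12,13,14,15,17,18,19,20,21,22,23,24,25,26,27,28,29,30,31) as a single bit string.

11010100010010011000111010

s1: b1⊕b3⊕b5⊕b7⊕b9⊕b11⊕b13⊕b15⊕b17⊕b19⊕b21⊕b23⊕b25⊕b27⊕b29⊕b31 = 1⊕1⊕1⊕1⊕0⊕0⊕0⊕0⊕0⊕0⊕1⊕0⊕0⊕1⊕0⊕1 = 1
s2: b2⊕b3⊕b6⊕b7⊕b10⊕b11⊕b14⊕b15⊕b18⊕b19⊕b22⊕b23⊕b26⊕b27⊕b30⊕b31 = 1⊕1⊕0⊕1⊕1⊕0⊕1⊕0⊕1⊕0⊕1⊕0⊕1⊕1⊕1⊕1 = 1
s4: b4⊕b5⊕b6⊕b7⊕b12⊕b13⊕b14⊕b15⊕b20⊕b21⊕b22⊕b23⊕b28⊕b29⊕b30⊕b31 = 1⊕1⊕0⊕1⊕0⊕0⊕1⊕0⊕0⊕1⊕1⊕0⊕1⊕0⊕1⊕1 = 1
s8: b8⊕b9⊕b10⊕b11⊕b12⊕b13⊕b14⊕b15⊕b24⊕b25⊕b26⊕b27⊕b28⊕b29⊕b30⊕b31 = 0⊕0⊕1⊕0⊕0⊕0⊕1⊕0⊕0⊕0⊕1⊕1⊕1⊕0⊕1⊕1 = 1
s16: b16⊕b17⊕b18⊕b19⊕b20⊕b21⊕b22⊕b23⊕b24⊕b25⊕b26⊕b27⊕b28⊕b29⊕b30⊕b31 = 1⊕0⊕1⊕0⊕0⊕1⊕1⊕0⊕0⊕0⊕1⊕1⊕1⊕0⊕1⊕1 = 1
Syndrome (s16...s1) = 11111 → position 31.
Flip bit 31: corrected codeword = 1111101001000101010011000111010
Data bits at positions 3,5,6,7,9,10,11,12,13,14,15,17,18,19,20,21,22,23,24,25,26,27,28,29,30,31: 11010100010010011000111010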